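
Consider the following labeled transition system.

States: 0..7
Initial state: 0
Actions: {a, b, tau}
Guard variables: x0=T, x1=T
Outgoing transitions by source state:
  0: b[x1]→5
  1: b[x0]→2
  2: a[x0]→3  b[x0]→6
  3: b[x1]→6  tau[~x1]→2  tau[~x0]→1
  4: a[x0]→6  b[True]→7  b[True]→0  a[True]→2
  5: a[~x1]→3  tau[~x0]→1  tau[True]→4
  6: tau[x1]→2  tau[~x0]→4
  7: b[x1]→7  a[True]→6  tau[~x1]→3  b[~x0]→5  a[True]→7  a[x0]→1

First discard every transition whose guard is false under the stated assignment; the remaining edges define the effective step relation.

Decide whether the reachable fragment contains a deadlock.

R = {0,1,2,3,4,5,6,7}
  0: b→5  [1 exit(s)]
  1: b→2  [1 exit(s)]
  2: a→3  b→6  [2 exit(s)]
  3: b→6  [1 exit(s)]
  4: a→2  a→6  b→0  b→7  [4 exit(s)]
  5: tau→4  [1 exit(s)]
  6: tau→2  [1 exit(s)]
  7: a→1  a→6  a→7  b→7  [4 exit(s)]

Answer: DEADLOCK-FREE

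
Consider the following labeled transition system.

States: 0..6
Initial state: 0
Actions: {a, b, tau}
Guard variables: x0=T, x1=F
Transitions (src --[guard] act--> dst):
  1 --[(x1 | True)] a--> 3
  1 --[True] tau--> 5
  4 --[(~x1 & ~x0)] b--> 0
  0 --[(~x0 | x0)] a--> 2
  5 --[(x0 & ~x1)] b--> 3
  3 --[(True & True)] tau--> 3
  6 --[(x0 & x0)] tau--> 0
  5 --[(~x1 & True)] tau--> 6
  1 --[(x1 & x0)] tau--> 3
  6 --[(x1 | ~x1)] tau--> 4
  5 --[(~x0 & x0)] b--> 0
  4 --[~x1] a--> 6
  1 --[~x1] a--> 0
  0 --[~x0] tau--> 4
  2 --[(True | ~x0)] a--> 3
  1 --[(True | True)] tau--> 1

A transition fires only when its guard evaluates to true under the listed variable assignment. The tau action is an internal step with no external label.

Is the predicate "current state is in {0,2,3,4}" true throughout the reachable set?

Inv-set: {0,2,3,4}
Reach set: {0,2,3}
  0: ✓
  2: ✓
  3: ✓

Answer: INVARIANT HOLDS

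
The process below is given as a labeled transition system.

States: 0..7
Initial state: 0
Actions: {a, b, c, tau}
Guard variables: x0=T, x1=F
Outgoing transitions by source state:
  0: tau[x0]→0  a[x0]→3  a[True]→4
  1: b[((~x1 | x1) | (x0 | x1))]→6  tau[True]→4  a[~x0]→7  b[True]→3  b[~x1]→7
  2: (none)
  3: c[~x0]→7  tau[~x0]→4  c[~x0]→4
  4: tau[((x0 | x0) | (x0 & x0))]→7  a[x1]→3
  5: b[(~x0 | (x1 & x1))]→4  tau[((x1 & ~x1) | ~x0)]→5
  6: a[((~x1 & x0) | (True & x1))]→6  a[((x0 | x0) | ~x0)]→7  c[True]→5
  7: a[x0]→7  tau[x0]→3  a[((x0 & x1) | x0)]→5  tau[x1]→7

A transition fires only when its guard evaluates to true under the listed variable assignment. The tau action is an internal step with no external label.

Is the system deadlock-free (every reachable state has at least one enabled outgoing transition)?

Reachable = {0,3,4,5,7}
  0: a→3  a→4  tau→0  [deg 3]
  3: ∅  [no exit]
  4: tau→7  [deg 1]
  5: ∅  [no exit]
  7: a→5  a→7  tau→3  [deg 3]
witness 3: a

Answer: DEADLOCK at state 3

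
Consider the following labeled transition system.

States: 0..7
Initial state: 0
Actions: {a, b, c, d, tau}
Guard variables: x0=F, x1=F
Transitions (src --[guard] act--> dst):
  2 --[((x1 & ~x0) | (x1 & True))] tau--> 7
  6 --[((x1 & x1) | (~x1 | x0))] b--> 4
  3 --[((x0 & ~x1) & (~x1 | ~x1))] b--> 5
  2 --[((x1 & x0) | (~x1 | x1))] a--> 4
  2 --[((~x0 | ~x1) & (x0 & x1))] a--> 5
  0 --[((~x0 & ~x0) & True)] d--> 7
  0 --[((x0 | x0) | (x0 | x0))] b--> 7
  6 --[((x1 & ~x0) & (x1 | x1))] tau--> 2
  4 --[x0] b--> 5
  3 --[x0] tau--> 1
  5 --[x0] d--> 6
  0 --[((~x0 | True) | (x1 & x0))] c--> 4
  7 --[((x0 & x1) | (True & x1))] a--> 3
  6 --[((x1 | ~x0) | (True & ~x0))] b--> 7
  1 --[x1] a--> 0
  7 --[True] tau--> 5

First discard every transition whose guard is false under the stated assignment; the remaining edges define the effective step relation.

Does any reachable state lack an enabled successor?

Reach set: {0,4,5,7}
  0: c→4  d→7  [deg 2]
  4: ∅  [STUCK]
  5: ∅  [STUCK]
  7: tau→5  [deg 1]
trace reaching 4: c

Answer: DEADLOCK at state 4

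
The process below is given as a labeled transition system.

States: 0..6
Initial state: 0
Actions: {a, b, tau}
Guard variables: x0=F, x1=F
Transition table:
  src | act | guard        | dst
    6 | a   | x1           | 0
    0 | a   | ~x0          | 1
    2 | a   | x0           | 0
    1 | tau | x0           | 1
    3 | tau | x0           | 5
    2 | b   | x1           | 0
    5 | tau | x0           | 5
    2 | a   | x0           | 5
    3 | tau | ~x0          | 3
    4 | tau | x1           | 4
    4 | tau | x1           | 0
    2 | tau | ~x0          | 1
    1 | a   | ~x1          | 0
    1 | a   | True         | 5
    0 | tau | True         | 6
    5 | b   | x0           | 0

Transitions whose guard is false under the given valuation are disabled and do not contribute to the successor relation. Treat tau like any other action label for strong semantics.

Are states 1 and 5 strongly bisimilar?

Answer: NOT BISIMILAR

Trace:
Compute ~ classes (split until stable):
  π0 = {{0,1,2,3,4,5,6}}
  π1 = {{0},{1},{2,3},{4,5,6}}
  π2 = {{0},{1},{2},{3},{4,5,6}}
Fixed point at round 3; 5 class(es).
[1]={1}  [5]={4,5,6}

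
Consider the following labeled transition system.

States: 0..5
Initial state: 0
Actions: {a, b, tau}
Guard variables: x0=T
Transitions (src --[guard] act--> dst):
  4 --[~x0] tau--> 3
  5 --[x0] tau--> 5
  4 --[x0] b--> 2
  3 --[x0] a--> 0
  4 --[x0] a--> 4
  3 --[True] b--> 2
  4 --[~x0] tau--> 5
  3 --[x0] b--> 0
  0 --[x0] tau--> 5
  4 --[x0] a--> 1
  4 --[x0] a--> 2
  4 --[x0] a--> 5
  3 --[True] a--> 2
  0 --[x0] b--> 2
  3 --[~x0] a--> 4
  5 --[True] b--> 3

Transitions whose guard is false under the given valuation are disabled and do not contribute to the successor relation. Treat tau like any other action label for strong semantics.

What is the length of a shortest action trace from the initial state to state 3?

Layered search for 3:
  L0 = {0}
  L1 = {2,5}
  L2 = {3}
depth(3)=2, e.g. tau·b

Answer: 2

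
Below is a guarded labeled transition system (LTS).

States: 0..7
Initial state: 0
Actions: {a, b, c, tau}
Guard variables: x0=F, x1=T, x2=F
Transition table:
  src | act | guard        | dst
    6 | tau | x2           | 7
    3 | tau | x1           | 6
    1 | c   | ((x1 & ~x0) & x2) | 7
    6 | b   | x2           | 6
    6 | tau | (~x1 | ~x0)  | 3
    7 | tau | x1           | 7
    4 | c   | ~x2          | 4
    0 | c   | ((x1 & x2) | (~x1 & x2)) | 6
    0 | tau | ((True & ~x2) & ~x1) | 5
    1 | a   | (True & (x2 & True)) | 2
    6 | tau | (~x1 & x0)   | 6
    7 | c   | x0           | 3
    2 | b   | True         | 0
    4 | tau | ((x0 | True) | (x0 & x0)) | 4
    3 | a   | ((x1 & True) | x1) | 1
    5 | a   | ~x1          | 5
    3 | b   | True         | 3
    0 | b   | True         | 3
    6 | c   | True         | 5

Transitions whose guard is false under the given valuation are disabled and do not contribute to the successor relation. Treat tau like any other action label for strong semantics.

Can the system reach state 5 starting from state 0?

Answer: REACHABLE

Trace:
After dropping false guards: 10 live edges.
depth 0: {0}
depth 1: {3}  now seen {0,3}
depth 2: {1,6}  now seen {0,1,3,6}
depth 3: {5}  now seen {0,1,3,5,6}
Reach set: {0,1,3,5,6}
Path to 5: b·tau·c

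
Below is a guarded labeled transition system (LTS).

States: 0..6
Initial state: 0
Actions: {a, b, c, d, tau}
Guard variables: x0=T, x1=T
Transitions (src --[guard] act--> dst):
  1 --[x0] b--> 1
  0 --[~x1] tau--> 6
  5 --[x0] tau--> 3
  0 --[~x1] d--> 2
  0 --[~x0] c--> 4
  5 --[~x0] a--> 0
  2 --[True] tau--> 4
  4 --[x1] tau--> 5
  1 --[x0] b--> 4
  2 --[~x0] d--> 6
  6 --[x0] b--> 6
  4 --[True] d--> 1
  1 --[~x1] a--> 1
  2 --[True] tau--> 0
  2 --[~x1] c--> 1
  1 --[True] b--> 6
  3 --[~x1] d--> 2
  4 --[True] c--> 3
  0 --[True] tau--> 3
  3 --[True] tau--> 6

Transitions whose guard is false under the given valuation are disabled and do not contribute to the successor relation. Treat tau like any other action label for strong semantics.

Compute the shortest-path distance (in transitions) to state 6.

Answer: 2

Analysis:
BFS to 6:
  L0 = {0}
  L1 = {3}
  L2 = {6}
first hit 6 at d=2 via tau·tau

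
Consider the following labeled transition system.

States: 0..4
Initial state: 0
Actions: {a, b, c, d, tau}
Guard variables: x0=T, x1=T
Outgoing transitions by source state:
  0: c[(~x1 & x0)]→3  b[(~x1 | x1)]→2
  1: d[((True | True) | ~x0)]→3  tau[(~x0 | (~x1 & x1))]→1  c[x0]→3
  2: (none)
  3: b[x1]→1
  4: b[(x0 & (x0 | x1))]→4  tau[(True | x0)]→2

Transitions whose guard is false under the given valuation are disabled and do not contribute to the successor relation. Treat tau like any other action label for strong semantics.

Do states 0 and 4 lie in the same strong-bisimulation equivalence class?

Answer: NOT BISIMILAR

Trace:
Bisimulation quotient by refinement:
  round 0: {{0,1,2,3,4}}
  round 1: {{0,3},{1},{2},{4}}
  round 2: {{0},{1},{2},{3},{4}}
5 equivalence class(es) (converged in 3)
[0]={0}  [4]={4}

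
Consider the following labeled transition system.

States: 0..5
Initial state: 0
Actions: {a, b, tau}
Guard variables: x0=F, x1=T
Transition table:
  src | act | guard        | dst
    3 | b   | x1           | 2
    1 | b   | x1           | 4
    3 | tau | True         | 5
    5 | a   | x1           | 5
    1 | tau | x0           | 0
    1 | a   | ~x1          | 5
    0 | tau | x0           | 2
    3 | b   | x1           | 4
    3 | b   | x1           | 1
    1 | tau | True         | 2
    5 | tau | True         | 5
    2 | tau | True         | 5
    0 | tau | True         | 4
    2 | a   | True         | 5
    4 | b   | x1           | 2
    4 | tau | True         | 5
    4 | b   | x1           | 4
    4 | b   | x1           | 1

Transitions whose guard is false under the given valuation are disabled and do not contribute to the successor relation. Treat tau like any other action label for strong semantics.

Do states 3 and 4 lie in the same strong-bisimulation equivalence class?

Answer: BISIMILAR

Working:
Refine partition for ~:
  round 0: {{0,1,2,3,4,5}}
  round 1: {{0},{1,3,4},{2,5}}
  round 2: {{0},{1},{2,5},{3,4}}
stable after 3 split(s): 4 block(s)
class of 3: {3,4}; class of 4: {3,4}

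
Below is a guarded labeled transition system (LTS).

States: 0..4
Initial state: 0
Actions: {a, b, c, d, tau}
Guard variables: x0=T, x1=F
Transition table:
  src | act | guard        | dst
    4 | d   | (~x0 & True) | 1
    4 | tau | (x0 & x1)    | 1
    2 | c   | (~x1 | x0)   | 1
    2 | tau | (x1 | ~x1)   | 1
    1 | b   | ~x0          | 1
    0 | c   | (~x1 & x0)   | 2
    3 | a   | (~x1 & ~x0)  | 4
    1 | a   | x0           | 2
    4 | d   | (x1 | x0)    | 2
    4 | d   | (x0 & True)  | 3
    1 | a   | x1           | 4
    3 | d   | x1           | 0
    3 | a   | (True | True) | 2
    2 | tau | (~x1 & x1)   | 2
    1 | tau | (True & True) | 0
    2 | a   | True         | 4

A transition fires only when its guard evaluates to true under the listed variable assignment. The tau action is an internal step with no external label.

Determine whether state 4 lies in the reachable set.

Answer: REACHABLE

Analysis:
After dropping false guards: 9 live edges.
L0 = {0}
L1 = {2}  now seen {0,2}
L2 = {1,4}  now seen {0,1,2,4}
L3 = {3}  now seen {0,1,2,3,4}
Reach set: {0,1,2,3,4}
witness 4: c·a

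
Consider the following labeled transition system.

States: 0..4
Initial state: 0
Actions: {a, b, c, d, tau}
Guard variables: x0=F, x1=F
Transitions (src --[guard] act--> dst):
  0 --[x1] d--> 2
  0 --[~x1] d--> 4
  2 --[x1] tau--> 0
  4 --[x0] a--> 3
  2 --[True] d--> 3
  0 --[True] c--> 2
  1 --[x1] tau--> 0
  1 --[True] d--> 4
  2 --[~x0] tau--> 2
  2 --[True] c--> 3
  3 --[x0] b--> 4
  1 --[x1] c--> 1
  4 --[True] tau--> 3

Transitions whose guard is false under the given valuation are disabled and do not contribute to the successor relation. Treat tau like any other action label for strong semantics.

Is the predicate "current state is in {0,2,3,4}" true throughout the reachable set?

Answer: INVARIANT HOLDS

Trace:
Safe = {0,2,3,4}
Reach set: {0,2,3,4}
  0: ok
  2: ok
  3: ok
  4: ok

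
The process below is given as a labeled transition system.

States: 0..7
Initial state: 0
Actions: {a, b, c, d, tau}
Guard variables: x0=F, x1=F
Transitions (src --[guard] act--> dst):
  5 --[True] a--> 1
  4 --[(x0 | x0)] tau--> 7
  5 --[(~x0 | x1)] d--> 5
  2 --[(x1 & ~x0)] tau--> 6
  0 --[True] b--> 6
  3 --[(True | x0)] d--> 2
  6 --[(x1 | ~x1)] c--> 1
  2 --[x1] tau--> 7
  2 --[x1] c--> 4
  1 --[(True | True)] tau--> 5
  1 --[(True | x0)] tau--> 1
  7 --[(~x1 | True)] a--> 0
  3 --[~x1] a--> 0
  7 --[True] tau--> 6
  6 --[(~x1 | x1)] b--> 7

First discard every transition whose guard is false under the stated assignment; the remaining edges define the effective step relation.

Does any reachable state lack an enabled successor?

Reach set: {0,1,5,6,7}
  0: b→6  [1 exit(s)]
  1: tau→1  tau→5  [2 exit(s)]
  5: a→1  d→5  [2 exit(s)]
  6: b→7  c→1  [2 exit(s)]
  7: a→0  tau→6  [2 exit(s)]

Answer: DEADLOCK-FREE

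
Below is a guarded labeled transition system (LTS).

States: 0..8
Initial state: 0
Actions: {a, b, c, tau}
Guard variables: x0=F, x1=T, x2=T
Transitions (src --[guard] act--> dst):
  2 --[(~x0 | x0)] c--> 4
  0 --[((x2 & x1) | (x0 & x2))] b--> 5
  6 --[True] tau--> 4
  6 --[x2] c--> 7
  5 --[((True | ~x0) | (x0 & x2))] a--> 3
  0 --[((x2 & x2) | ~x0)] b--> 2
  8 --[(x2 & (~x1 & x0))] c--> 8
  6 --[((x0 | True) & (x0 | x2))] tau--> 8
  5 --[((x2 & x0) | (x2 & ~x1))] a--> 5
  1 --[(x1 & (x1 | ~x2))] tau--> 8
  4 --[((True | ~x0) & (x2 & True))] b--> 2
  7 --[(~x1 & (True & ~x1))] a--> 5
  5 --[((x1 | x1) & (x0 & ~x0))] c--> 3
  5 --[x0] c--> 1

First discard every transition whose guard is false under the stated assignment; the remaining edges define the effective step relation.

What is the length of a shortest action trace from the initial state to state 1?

Breadth-first toward 1:
  L0 = {0}
  L1 = {2,5}
  L2 = {3,4}
1 never appears.

Answer: UNREACHABLE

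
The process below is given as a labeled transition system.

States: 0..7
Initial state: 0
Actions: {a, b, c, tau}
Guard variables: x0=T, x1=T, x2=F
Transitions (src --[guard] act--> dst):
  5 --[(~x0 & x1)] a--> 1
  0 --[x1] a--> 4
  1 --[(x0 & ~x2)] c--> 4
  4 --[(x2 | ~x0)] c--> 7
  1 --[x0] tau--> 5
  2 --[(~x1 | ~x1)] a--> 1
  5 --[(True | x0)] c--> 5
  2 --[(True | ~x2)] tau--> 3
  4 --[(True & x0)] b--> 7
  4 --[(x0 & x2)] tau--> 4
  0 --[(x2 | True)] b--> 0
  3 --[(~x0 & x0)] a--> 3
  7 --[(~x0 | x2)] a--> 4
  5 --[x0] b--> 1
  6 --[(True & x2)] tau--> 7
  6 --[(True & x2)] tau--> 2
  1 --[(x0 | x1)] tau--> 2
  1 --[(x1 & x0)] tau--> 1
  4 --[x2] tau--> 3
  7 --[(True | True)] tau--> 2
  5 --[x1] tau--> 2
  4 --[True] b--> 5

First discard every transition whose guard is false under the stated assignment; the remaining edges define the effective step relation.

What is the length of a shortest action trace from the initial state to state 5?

Answer: 2

Trace:
BFS to 5:
  depth 0: {0}
  depth 1: {4}
  depth 2: {5,7}
first hit 5 at d=2 via a·b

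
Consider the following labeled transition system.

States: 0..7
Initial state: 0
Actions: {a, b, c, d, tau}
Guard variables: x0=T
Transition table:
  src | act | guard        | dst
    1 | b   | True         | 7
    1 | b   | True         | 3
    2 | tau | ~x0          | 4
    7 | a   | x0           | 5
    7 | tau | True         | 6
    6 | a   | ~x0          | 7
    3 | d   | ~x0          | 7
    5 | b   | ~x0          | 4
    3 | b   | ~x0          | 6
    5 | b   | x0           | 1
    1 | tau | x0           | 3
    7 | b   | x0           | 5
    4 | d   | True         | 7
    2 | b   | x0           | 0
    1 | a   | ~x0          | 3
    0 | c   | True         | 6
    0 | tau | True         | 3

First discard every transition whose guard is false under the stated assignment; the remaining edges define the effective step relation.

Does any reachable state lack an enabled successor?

Answer: DEADLOCK at state 3

Analysis:
Reach set: {0,3,6}
  0: c→6  tau→3  [deg 2]
  3: ∅  [deadlock]
  6: ∅  [deadlock]
witness 3: tau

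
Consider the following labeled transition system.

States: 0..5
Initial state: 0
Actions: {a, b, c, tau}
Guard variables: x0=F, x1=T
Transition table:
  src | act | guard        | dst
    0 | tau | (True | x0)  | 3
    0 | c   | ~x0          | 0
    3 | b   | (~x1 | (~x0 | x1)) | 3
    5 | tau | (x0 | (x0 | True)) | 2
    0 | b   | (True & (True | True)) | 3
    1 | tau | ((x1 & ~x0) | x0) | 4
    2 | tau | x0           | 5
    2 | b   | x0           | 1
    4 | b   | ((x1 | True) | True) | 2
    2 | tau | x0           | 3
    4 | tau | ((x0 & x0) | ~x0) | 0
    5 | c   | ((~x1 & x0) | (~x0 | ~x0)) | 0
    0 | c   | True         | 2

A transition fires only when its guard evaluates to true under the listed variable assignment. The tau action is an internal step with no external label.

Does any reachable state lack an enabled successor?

R = {0,2,3}
  0: b→3  c→0  c→2  tau→3  [4 out]
  2: ∅  [no exit]
  3: b→3  [1 out]
witness 2: c

Answer: DEADLOCK at state 2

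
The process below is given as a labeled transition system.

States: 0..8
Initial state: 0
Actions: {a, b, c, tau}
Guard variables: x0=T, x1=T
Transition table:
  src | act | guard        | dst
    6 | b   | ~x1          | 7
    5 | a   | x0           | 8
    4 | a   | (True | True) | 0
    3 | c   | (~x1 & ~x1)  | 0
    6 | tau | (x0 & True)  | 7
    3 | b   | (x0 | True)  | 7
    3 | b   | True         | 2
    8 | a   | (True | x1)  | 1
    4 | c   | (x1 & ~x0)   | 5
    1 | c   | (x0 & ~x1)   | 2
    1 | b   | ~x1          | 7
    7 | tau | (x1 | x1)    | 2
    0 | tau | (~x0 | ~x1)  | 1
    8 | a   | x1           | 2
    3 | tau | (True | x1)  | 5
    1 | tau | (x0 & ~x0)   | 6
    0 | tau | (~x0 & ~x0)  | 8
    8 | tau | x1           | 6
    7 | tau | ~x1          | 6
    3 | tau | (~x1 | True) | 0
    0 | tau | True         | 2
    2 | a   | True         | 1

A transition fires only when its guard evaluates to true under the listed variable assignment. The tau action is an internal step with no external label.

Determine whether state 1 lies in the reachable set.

Answer: REACHABLE

Working:
Guard filter leaves 13 enabled edge(s).
depth 0: {0}
depth 1: {2}  now seen {0,2}
depth 2: {1}  now seen {0,1,2}
Reachable = {0,1,2}
trace reaching 1: tau·a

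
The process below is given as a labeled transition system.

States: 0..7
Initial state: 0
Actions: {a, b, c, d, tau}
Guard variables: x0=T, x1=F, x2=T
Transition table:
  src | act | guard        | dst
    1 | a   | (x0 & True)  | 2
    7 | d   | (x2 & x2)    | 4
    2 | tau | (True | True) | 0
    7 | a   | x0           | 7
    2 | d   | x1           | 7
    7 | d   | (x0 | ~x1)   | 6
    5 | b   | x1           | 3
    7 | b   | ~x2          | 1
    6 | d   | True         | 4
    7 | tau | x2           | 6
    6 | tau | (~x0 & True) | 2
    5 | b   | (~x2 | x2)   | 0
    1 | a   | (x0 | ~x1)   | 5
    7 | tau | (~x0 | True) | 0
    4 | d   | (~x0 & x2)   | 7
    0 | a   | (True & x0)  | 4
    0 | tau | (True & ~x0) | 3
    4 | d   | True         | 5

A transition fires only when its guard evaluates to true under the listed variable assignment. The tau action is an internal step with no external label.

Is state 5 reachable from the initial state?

Guard filter leaves 12 enabled edge(s).
Layer 0: {0}
Layer 1: {4}  total {0,4}
Layer 2: {5}  total {0,4,5}
R = {0,4,5}
Path to 5: a·d

Answer: REACHABLE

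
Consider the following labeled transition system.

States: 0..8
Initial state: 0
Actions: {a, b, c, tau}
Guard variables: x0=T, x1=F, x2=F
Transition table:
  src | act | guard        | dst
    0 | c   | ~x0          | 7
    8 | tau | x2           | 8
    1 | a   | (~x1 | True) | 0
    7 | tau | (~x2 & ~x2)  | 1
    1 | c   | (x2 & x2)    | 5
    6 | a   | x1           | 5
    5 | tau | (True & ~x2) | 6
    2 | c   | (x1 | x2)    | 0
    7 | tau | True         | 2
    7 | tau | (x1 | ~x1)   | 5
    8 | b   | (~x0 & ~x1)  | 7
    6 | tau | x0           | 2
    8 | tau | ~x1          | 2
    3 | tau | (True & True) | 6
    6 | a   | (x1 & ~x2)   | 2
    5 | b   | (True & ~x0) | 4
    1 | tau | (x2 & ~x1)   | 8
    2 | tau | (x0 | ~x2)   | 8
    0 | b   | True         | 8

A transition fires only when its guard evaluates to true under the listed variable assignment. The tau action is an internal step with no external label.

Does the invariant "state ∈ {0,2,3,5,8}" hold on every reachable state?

Inv-set: {0,2,3,5,8}
Reach set: {0,2,8}
  0: ✓
  2: ✓
  8: ✓

Answer: INVARIANT HOLDS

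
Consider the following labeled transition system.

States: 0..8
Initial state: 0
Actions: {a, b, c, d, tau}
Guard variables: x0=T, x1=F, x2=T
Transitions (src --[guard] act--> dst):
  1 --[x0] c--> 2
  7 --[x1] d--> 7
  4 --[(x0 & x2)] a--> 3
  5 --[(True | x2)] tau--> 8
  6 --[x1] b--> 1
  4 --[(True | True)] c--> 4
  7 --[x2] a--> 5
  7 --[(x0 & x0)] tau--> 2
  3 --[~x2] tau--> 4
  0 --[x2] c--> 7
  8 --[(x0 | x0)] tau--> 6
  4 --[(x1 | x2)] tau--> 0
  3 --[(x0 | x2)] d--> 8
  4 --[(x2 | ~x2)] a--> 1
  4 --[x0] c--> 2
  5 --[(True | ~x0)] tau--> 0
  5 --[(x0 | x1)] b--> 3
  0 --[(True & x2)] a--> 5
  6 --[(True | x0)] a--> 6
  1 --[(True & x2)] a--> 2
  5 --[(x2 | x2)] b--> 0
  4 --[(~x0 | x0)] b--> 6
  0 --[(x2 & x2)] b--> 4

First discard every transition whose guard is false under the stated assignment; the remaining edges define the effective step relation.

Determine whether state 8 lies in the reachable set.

After dropping false guards: 20 live edges.
L0 = {0}
L1 = {4,5,7}  now seen {0,4,5,7}
L2 = {1,2,3,6,8}  now seen {0,1,2,3,4,5,6,7,8}
Reach set: {0,1,2,3,4,5,6,7,8}
Path to 8: a·tau

Answer: REACHABLE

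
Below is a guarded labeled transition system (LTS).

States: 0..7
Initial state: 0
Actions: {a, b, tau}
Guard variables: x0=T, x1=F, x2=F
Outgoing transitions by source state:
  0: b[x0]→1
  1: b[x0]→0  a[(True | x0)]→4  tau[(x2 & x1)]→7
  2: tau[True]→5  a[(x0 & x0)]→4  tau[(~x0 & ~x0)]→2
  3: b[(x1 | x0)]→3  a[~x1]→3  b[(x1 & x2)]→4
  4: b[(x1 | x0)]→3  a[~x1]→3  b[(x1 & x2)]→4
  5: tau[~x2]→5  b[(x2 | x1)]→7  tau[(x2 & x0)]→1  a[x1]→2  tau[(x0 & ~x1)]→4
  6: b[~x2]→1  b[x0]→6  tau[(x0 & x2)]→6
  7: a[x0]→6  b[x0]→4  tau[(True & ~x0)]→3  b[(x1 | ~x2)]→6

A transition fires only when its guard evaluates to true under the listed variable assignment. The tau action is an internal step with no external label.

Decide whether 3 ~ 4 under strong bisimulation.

Answer: BISIMILAR

Trace:
Refine partition for ~:
  round 0: {{0,1,2,3,4,5,6,7}}
  round 1: {{0,6},{1,3,4,7},{2},{5}}
  round 2: {{0},{1},{2},{3,4},{5},{6},{7}}
Fixed point at round 3; 7 class(es).
class of 3: {3,4}; class of 4: {3,4}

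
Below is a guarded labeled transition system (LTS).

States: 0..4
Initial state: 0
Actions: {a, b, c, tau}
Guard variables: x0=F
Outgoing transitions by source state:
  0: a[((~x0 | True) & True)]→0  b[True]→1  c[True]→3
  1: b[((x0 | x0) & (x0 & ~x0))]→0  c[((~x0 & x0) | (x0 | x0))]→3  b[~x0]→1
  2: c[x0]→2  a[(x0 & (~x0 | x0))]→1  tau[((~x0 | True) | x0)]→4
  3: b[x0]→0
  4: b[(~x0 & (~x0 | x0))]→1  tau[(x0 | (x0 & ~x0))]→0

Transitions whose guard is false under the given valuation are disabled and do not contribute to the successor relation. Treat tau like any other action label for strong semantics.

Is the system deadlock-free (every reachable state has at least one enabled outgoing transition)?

Reach set: {0,1,3}
  0: a→0  b→1  c→3  [deg 3]
  1: b→1  [deg 1]
  3: ∅  [no exit]
witness 3: c

Answer: DEADLOCK at state 3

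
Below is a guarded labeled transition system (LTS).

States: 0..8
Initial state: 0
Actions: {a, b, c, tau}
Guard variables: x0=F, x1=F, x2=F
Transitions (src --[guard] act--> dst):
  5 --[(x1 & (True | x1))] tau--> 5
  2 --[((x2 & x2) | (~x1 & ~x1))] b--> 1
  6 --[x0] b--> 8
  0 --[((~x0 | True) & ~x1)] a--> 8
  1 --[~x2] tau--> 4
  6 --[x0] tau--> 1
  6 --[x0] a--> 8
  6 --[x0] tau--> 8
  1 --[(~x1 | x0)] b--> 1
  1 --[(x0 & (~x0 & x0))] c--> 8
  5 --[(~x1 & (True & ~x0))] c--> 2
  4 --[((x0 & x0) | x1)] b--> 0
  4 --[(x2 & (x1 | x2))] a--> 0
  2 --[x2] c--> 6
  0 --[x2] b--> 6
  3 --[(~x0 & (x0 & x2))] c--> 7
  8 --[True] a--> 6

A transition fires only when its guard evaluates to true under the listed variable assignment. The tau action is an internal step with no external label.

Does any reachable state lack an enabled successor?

R = {0,6,8}
  0: a→8  [1 exit(s)]
  6: ∅  [deadlock]
  8: a→6  [1 exit(s)]
witness 6: a·a

Answer: DEADLOCK at state 6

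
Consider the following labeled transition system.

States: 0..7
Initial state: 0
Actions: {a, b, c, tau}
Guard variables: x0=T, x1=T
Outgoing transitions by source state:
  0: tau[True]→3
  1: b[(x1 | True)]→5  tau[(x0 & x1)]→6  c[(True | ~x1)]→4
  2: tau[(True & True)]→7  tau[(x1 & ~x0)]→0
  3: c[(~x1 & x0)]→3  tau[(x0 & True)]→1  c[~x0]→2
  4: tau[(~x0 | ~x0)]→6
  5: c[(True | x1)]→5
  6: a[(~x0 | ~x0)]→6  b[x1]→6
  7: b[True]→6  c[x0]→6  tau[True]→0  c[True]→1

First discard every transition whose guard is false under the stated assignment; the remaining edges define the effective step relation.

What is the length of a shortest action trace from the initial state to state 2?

Answer: UNREACHABLE

Analysis:
Breadth-first toward 2:
  L0 = {0}
  L1 = {3}
  L2 = {1}
  L3 = {4,5,6}
2 never appears.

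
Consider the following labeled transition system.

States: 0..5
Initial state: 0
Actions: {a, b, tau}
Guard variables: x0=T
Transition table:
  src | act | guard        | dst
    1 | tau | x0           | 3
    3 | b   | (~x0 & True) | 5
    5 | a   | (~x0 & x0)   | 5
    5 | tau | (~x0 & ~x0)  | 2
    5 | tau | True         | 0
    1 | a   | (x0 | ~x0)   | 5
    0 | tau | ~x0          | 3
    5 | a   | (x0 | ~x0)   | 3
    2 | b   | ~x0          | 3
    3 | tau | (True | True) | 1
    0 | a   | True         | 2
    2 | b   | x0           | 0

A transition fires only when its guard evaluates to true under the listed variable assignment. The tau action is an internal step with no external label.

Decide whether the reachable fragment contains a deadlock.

Reach set: {0,2}
  0: a→2  [deg 1]
  2: b→0  [deg 1]

Answer: DEADLOCK-FREE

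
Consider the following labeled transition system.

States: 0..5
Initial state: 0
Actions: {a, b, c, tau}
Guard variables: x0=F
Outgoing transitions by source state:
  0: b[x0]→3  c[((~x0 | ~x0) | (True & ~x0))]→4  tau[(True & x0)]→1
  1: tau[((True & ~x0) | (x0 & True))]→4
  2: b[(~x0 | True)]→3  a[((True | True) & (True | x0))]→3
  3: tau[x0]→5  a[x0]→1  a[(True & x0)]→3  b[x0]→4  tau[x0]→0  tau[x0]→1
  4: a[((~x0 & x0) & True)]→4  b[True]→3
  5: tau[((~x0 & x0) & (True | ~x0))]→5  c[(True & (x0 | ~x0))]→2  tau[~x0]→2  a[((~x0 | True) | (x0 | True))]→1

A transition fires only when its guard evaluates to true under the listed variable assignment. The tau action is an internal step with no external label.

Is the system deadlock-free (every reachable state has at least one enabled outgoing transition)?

R = {0,3,4}
  0: c→4  [1 exit(s)]
  3: ∅  [no exit]
  4: b→3  [1 exit(s)]
witness 3: c·b

Answer: DEADLOCK at state 3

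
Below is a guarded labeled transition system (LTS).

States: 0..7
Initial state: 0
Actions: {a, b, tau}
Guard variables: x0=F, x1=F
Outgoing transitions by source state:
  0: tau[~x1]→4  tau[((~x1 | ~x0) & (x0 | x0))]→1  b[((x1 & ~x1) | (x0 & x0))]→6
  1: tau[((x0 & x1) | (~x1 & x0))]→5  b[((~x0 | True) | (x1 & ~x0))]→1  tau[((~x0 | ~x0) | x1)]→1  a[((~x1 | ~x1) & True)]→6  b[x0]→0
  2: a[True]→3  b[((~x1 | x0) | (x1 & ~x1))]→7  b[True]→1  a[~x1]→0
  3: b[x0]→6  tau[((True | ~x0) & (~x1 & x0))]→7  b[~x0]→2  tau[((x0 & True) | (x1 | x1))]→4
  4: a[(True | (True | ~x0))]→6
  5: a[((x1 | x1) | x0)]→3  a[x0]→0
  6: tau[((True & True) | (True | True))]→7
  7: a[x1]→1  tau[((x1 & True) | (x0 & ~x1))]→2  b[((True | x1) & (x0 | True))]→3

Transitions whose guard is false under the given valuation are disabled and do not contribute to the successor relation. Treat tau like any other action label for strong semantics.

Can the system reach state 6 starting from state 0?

After dropping false guards: 12 live edges.
depth 0: {0}
depth 1: {4}  now seen {0,4}
depth 2: {6}  now seen {0,4,6}
depth 3: {7}  now seen {0,4,6,7}
depth 4: {3}  now seen {0,3,4,6,7}
depth 5: {2}  now seen {0,2,3,4,6,7}
depth 6: {1}  now seen {0,1,2,3,4,6,7}
Reach set: {0,1,2,3,4,6,7}
witness 6: tau·a

Answer: REACHABLE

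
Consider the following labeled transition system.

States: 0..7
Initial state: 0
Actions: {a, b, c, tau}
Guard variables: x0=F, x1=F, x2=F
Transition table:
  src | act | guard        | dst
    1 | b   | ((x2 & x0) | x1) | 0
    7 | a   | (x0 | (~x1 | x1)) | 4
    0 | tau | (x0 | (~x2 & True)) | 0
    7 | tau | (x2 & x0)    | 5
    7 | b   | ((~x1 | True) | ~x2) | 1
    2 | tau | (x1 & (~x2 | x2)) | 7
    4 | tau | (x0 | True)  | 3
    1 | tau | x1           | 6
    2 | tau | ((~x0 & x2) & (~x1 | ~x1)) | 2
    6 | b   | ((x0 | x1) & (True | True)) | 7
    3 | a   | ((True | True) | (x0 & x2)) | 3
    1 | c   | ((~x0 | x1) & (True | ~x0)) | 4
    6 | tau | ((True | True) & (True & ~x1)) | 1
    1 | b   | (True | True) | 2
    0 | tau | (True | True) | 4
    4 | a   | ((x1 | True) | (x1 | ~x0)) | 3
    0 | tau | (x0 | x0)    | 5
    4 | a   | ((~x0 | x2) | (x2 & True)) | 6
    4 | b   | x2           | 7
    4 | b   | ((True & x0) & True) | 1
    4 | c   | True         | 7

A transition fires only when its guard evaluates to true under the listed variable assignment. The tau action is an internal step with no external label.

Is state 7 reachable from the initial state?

Answer: REACHABLE

Trace:
Guard filter leaves 12 enabled edge(s).
depth 0: {0}
depth 1: {4}  total {0,4}
depth 2: {3,6,7}  total {0,3,4,6,7}
depth 3: {1}  total {0,1,3,4,6,7}
depth 4: {2}  total {0,1,2,3,4,6,7}
Reach set: {0,1,2,3,4,6,7}
Path to 7: tau·c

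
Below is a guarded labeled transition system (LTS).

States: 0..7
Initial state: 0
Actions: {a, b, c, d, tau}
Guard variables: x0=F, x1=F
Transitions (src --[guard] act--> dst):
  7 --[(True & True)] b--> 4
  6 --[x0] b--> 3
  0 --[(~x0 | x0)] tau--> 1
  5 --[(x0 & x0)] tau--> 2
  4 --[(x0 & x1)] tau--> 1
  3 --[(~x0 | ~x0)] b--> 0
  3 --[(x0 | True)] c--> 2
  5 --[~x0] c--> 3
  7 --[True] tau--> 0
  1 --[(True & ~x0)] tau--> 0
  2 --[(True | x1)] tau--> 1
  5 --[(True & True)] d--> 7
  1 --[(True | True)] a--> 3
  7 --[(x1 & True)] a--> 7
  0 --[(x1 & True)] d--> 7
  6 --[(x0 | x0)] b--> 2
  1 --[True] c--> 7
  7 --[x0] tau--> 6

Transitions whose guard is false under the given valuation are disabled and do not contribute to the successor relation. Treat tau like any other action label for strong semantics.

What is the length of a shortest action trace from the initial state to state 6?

Layered search for 6:
  Layer 0: {0}
  Layer 1: {1}
  Layer 2: {3,7}
  Layer 3: {2,4}
6 never appears.

Answer: UNREACHABLE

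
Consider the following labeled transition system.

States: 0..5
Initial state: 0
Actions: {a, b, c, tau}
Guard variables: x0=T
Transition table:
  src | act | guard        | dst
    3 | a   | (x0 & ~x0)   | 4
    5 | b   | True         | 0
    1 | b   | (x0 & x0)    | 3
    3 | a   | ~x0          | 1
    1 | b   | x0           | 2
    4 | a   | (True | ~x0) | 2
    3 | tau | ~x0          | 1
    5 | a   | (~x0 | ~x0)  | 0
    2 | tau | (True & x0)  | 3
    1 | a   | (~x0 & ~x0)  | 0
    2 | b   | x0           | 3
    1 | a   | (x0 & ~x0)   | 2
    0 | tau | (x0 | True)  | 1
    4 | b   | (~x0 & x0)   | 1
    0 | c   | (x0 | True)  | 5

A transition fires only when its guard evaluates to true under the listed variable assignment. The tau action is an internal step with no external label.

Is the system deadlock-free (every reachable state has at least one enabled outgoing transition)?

Answer: DEADLOCK at state 3

Working:
Reach set: {0,1,2,3,5}
  0: c→5  tau→1  [2 out]
  1: b→2  b→3  [2 out]
  2: b→3  tau→3  [2 out]
  3: ∅  [no exit]
  5: b→0  [1 out]
witness 3: tau·b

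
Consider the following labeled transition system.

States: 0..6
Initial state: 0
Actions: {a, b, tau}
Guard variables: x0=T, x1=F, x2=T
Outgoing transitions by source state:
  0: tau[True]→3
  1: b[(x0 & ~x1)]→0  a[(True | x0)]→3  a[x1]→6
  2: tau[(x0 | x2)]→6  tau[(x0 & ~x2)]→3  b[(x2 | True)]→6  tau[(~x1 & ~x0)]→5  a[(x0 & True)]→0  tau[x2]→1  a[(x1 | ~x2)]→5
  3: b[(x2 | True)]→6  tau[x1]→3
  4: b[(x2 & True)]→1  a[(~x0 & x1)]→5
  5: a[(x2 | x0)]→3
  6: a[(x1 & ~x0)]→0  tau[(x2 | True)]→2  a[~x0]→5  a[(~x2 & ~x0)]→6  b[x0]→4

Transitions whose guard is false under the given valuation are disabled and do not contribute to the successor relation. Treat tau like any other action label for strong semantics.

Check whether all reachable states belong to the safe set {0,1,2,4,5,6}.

Safe = {0,1,2,4,5,6}
Reach set: {0,1,2,3,4,6}
  0: ✓
  1: ✓
  2: ✓
  3: VIOLATES
  4: ✓
  6: ✓
counterexample path to 3: tau

Answer: INVARIANT VIOLATED at state 3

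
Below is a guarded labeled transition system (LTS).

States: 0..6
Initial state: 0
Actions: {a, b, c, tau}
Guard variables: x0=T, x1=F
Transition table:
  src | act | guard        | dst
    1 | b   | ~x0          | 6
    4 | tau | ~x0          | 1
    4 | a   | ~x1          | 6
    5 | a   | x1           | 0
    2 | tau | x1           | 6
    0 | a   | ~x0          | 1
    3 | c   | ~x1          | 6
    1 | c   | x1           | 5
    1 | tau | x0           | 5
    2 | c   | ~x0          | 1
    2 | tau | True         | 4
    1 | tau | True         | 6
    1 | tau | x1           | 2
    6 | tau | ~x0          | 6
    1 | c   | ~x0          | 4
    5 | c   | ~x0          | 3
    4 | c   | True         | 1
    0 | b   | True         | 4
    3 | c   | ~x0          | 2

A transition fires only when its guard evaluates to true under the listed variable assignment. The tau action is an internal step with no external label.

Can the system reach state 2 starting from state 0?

Answer: UNREACHABLE

Trace:
7 transition(s) survive guard evaluation.
L0 = {0}
L1 = {4}  total {0,4}
L2 = {1,6}  total {0,1,4,6}
L3 = {5}  total {0,1,4,5,6}
Reachable = {0,1,4,5,6}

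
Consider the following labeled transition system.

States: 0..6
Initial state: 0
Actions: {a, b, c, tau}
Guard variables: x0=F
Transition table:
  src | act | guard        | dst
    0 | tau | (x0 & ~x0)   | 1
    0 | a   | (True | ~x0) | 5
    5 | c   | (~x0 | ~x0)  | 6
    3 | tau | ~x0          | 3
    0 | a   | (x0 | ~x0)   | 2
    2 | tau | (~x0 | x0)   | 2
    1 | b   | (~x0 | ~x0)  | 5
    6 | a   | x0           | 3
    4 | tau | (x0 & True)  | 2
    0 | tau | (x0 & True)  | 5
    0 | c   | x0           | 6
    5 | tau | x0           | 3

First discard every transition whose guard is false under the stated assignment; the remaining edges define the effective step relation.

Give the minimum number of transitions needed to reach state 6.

BFS to 6:
  depth 0: {0}
  depth 1: {2,5}
  depth 2: {6}
6 enters at depth 2; path a·c

Answer: 2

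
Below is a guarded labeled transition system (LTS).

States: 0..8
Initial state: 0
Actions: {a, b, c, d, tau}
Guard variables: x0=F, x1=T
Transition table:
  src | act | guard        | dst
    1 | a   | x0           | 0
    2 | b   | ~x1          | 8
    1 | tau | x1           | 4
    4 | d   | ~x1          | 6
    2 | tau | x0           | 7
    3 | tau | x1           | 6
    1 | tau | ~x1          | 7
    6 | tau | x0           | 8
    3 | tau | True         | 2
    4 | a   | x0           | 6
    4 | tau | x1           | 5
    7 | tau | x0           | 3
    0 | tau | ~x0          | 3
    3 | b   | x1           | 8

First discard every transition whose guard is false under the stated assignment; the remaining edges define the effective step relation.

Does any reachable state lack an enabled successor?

Answer: DEADLOCK at state 2

Working:
Reachable = {0,2,3,6,8}
  0: tau→3  [1 exit(s)]
  2: ∅  [STUCK]
  3: b→8  tau→2  tau→6  [3 exit(s)]
  6: ∅  [STUCK]
  8: ∅  [STUCK]
Path to 2: tau·tau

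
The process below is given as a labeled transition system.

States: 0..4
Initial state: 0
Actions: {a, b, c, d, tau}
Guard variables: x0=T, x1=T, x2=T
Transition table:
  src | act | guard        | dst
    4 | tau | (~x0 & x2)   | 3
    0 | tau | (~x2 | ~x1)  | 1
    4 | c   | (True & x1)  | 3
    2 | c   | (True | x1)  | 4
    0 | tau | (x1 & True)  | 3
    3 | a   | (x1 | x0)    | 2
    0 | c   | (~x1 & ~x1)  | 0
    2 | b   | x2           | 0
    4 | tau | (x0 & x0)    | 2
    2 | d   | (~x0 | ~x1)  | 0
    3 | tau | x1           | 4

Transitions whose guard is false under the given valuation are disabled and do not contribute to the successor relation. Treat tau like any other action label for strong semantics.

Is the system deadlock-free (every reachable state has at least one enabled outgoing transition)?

Answer: DEADLOCK-FREE

Working:
R = {0,2,3,4}
  0: tau→3  [1 exit(s)]
  2: b→0  c→4  [2 exit(s)]
  3: a→2  tau→4  [2 exit(s)]
  4: c→3  tau→2  [2 exit(s)]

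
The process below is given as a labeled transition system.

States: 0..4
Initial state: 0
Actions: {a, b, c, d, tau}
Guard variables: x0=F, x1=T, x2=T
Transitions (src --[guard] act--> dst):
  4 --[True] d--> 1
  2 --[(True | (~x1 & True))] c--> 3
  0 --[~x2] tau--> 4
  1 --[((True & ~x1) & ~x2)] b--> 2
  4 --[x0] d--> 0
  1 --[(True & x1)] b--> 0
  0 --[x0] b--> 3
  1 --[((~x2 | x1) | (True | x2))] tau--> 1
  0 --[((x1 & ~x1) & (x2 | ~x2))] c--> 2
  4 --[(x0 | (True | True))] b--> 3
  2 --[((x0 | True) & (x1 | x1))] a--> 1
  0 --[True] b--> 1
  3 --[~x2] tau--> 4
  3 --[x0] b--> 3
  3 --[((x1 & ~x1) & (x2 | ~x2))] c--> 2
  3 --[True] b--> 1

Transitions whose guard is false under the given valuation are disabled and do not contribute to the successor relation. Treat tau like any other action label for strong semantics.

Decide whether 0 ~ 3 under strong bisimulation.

Answer: BISIMILAR

Analysis:
Refine partition for ~:
  P[0] = {{0,1,2,3,4}}
  P[1] = {{0,3},{1},{2},{4}}
stable after 2 split(s): 4 block(s)
[0]={0,3}  [3]={0,3}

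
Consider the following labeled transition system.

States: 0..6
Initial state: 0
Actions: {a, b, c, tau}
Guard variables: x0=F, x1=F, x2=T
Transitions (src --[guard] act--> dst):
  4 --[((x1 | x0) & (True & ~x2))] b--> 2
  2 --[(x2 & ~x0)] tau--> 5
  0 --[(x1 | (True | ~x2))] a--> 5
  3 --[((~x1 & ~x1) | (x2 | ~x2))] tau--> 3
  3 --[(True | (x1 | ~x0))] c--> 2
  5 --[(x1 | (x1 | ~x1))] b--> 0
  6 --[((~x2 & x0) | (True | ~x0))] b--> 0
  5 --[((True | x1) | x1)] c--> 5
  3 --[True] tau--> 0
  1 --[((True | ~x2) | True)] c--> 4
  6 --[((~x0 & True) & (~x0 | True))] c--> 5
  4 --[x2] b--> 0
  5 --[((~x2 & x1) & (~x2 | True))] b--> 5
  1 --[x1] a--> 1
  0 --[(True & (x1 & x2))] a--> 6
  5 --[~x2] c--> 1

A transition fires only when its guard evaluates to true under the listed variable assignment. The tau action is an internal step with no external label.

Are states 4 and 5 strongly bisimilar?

Compute ~ classes (split until stable):
  round 0: {{0,1,2,3,4,5,6}}
  round 1: {{0},{1},{2},{3},{4},{5,6}}
stable after 2 split(s): 6 block(s)
[4]={4}  [5]={5,6}

Answer: NOT BISIMILAR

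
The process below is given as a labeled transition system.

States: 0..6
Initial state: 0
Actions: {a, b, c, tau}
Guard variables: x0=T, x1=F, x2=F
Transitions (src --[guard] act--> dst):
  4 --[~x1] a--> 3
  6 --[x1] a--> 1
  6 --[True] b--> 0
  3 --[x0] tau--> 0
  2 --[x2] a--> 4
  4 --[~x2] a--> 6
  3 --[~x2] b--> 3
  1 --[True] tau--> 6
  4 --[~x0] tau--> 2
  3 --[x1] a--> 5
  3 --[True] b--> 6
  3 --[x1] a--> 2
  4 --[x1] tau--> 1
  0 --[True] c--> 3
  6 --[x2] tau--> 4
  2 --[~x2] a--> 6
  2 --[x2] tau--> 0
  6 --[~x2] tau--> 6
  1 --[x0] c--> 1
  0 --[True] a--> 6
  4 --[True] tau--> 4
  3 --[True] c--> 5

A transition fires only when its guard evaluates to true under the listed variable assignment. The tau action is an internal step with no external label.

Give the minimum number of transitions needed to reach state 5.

Answer: 2

Trace:
Layered search for 5:
  depth 0: {0}
  depth 1: {3,6}
  depth 2: {5}
5 enters at depth 2; path c·c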